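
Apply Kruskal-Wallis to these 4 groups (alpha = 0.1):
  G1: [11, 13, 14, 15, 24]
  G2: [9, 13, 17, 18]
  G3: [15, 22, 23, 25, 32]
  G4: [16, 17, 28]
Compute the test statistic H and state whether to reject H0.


Step 1: Combine all N = 17 observations and assign midranks.
sorted (value, group, rank): (9,G2,1), (11,G1,2), (13,G1,3.5), (13,G2,3.5), (14,G1,5), (15,G1,6.5), (15,G3,6.5), (16,G4,8), (17,G2,9.5), (17,G4,9.5), (18,G2,11), (22,G3,12), (23,G3,13), (24,G1,14), (25,G3,15), (28,G4,16), (32,G3,17)
Step 2: Sum ranks within each group.
R_1 = 31 (n_1 = 5)
R_2 = 25 (n_2 = 4)
R_3 = 63.5 (n_3 = 5)
R_4 = 33.5 (n_4 = 3)
Step 3: H = 12/(N(N+1)) * sum(R_i^2/n_i) - 3(N+1)
     = 12/(17*18) * (31^2/5 + 25^2/4 + 63.5^2/5 + 33.5^2/3) - 3*18
     = 0.039216 * 1528.98 - 54
     = 5.960131.
Step 4: Ties present; correction factor C = 1 - 18/(17^3 - 17) = 0.996324. Corrected H = 5.960131 / 0.996324 = 5.982124.
Step 5: Under H0, H ~ chi^2(3); p-value = 0.112483.
Step 6: alpha = 0.1. fail to reject H0.

H = 5.9821, df = 3, p = 0.112483, fail to reject H0.


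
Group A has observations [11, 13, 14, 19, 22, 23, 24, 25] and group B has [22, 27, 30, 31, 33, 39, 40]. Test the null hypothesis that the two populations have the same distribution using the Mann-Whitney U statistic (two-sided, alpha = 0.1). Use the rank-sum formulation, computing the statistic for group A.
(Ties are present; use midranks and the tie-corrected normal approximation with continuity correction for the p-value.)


Step 1: Combine and sort all 15 observations; assign midranks.
sorted (value, group): (11,X), (13,X), (14,X), (19,X), (22,X), (22,Y), (23,X), (24,X), (25,X), (27,Y), (30,Y), (31,Y), (33,Y), (39,Y), (40,Y)
ranks: 11->1, 13->2, 14->3, 19->4, 22->5.5, 22->5.5, 23->7, 24->8, 25->9, 27->10, 30->11, 31->12, 33->13, 39->14, 40->15
Step 2: Rank sum for X: R1 = 1 + 2 + 3 + 4 + 5.5 + 7 + 8 + 9 = 39.5.
Step 3: U_X = R1 - n1(n1+1)/2 = 39.5 - 8*9/2 = 39.5 - 36 = 3.5.
       U_Y = n1*n2 - U_X = 56 - 3.5 = 52.5.
Step 4: Ties are present, so use the tie-corrected normal approximation (with continuity correction) for the p-value.
Step 5: p-value = 0.005437; compare to alpha = 0.1. reject H0.

U_X = 3.5, p = 0.005437, reject H0 at alpha = 0.1.


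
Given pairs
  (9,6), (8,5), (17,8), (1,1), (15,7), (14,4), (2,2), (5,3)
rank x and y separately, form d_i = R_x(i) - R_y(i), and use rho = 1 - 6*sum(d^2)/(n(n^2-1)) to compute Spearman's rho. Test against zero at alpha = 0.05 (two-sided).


Step 1: Rank x and y separately (midranks; no ties here).
rank(x): 9->5, 8->4, 17->8, 1->1, 15->7, 14->6, 2->2, 5->3
rank(y): 6->6, 5->5, 8->8, 1->1, 7->7, 4->4, 2->2, 3->3
Step 2: d_i = R_x(i) - R_y(i); compute d_i^2.
  (5-6)^2=1, (4-5)^2=1, (8-8)^2=0, (1-1)^2=0, (7-7)^2=0, (6-4)^2=4, (2-2)^2=0, (3-3)^2=0
sum(d^2) = 6.
Step 3: rho = 1 - 6*6 / (8*(8^2 - 1)) = 1 - 36/504 = 0.928571.
Step 4: Under H0, t = rho * sqrt((n-2)/(1-rho^2)) = 6.1283 ~ t(6).
Step 5: Two-sided p-value from the t-distribution with 6 df = 0.000863.
Step 6: alpha = 0.05. reject H0.

rho = 0.9286, p = 0.000863, reject H0 at alpha = 0.05.


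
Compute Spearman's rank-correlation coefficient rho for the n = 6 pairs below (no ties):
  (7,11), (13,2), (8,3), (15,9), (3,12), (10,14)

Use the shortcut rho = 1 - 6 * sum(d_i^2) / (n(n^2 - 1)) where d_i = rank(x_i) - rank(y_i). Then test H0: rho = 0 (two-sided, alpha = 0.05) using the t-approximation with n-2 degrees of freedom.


Step 1: Rank x and y separately (midranks; no ties here).
rank(x): 7->2, 13->5, 8->3, 15->6, 3->1, 10->4
rank(y): 11->4, 2->1, 3->2, 9->3, 12->5, 14->6
Step 2: d_i = R_x(i) - R_y(i); compute d_i^2.
  (2-4)^2=4, (5-1)^2=16, (3-2)^2=1, (6-3)^2=9, (1-5)^2=16, (4-6)^2=4
sum(d^2) = 50.
Step 3: rho = 1 - 6*50 / (6*(6^2 - 1)) = 1 - 300/210 = -0.428571.
Step 4: Under H0, t = rho * sqrt((n-2)/(1-rho^2)) = -0.9487 ~ t(4).
Step 5: Two-sided p-value from the t-distribution with 4 df = 0.396501.
Step 6: alpha = 0.05. fail to reject H0.

rho = -0.4286, p = 0.396501, fail to reject H0 at alpha = 0.05.


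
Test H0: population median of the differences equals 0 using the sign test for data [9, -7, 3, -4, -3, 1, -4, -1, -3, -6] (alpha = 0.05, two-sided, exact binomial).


Step 1: Discard zero differences. Original n = 10; n_eff = number of nonzero differences = 10.
Nonzero differences (with sign): +9, -7, +3, -4, -3, +1, -4, -1, -3, -6
Step 2: Count signs: positive = 3, negative = 7.
Step 3: Under H0: P(positive) = 0.5, so the number of positives S ~ Bin(10, 0.5).
Step 4: Two-sided exact p-value = sum of Bin(10,0.5) probabilities at or below the observed probability = 0.343750.
Step 5: alpha = 0.05. fail to reject H0.

n_eff = 10, pos = 3, neg = 7, p = 0.343750, fail to reject H0.


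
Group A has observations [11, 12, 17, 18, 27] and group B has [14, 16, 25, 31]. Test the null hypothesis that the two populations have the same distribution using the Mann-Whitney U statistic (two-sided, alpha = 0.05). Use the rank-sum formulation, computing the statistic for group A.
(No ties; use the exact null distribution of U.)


Step 1: Combine and sort all 9 observations; assign midranks.
sorted (value, group): (11,X), (12,X), (14,Y), (16,Y), (17,X), (18,X), (25,Y), (27,X), (31,Y)
ranks: 11->1, 12->2, 14->3, 16->4, 17->5, 18->6, 25->7, 27->8, 31->9
Step 2: Rank sum for X: R1 = 1 + 2 + 5 + 6 + 8 = 22.
Step 3: U_X = R1 - n1(n1+1)/2 = 22 - 5*6/2 = 22 - 15 = 7.
       U_Y = n1*n2 - U_X = 20 - 7 = 13.
Step 4: No ties, so the exact null distribution of U (based on enumerating the C(9,5) = 126 equally likely rank assignments) gives the two-sided p-value.
Step 5: p-value = 0.555556; compare to alpha = 0.05. fail to reject H0.

U_X = 7, p = 0.555556, fail to reject H0 at alpha = 0.05.


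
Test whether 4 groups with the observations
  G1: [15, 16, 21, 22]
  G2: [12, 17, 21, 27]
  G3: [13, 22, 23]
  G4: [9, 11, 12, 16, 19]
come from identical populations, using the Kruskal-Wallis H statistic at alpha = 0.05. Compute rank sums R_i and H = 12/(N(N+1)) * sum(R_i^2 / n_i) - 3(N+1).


Step 1: Combine all N = 16 observations and assign midranks.
sorted (value, group, rank): (9,G4,1), (11,G4,2), (12,G2,3.5), (12,G4,3.5), (13,G3,5), (15,G1,6), (16,G1,7.5), (16,G4,7.5), (17,G2,9), (19,G4,10), (21,G1,11.5), (21,G2,11.5), (22,G1,13.5), (22,G3,13.5), (23,G3,15), (27,G2,16)
Step 2: Sum ranks within each group.
R_1 = 38.5 (n_1 = 4)
R_2 = 40 (n_2 = 4)
R_3 = 33.5 (n_3 = 3)
R_4 = 24 (n_4 = 5)
Step 3: H = 12/(N(N+1)) * sum(R_i^2/n_i) - 3(N+1)
     = 12/(16*17) * (38.5^2/4 + 40^2/4 + 33.5^2/3 + 24^2/5) - 3*17
     = 0.044118 * 1259.85 - 51
     = 4.581434.
Step 4: Ties present; correction factor C = 1 - 24/(16^3 - 16) = 0.994118. Corrected H = 4.581434 / 0.994118 = 4.608543.
Step 5: Under H0, H ~ chi^2(3); p-value = 0.202810.
Step 6: alpha = 0.05. fail to reject H0.

H = 4.6085, df = 3, p = 0.202810, fail to reject H0.


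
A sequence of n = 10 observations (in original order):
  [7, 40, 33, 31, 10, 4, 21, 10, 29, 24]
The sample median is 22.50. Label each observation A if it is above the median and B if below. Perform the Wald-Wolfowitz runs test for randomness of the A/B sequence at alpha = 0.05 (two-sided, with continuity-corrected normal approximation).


Step 1: Compute median = 22.50; label A = above, B = below.
Labels in order: BAAABBBBAA  (n_A = 5, n_B = 5)
Step 2: Count runs R = 4.
Step 3: Under H0 (random ordering), E[R] = 2*n_A*n_B/(n_A+n_B) + 1 = 2*5*5/10 + 1 = 6.0000.
        Var[R] = 2*n_A*n_B*(2*n_A*n_B - n_A - n_B) / ((n_A+n_B)^2 * (n_A+n_B-1)) = 2000/900 = 2.2222.
        SD[R] = 1.4907.
Step 4: Continuity-corrected z = (R + 0.5 - E[R]) / SD[R] = (4 + 0.5 - 6.0000) / 1.4907 = -1.0062.
Step 5: Two-sided p-value via normal approximation = 2*(1 - Phi(|z|)) = 0.314305.
Step 6: alpha = 0.05. fail to reject H0.

R = 4, z = -1.0062, p = 0.314305, fail to reject H0.


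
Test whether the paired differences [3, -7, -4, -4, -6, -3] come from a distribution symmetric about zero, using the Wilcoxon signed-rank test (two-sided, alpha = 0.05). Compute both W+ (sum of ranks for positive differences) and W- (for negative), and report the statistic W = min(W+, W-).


Step 1: Drop any zero differences (none here) and take |d_i|.
|d| = [3, 7, 4, 4, 6, 3]
Step 2: Midrank |d_i| (ties get averaged ranks).
ranks: |3|->1.5, |7|->6, |4|->3.5, |4|->3.5, |6|->5, |3|->1.5
Step 3: Attach original signs; sum ranks with positive sign and with negative sign.
W+ = 1.5 = 1.5
W- = 6 + 3.5 + 3.5 + 5 + 1.5 = 19.5
(Check: W+ + W- = 21 should equal n(n+1)/2 = 21.)
Step 4: Test statistic W = min(W+, W-) = 1.5.
Step 5: Ties in |d|, so use the tie-corrected normal approximation.
        E[W] = n(n+1)/4 = 6*7/4 = 10.5.
        Tie groups: |d|=3 (t=2), |d|=4 (t=2); sum(t^3 - t) = 12.
        Var[W] = n(n+1)(2n+1)/24 - sum(t^3-t)/48 = 546/24 - 12/48 = 22.5.
        z = (W - E[W]) / sqrt(Var[W]) = (1.5 - 10.5) / 4.7434 = -1.8974.
        Two-sided p = 2*Phi(z) = 0.057780.
Step 6: alpha = 0.05. fail to reject H0.

W+ = 1.5, W- = 19.5, W = min = 1.5, p = 0.057780, fail to reject H0.


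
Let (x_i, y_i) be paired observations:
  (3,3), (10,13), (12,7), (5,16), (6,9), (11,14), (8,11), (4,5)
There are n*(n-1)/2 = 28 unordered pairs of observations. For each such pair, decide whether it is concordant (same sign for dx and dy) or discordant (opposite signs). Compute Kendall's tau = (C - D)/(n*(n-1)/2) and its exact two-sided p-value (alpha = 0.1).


Step 1: Enumerate the 28 unordered pairs (i,j) with i<j and classify each by sign(x_j-x_i) * sign(y_j-y_i).
  (1,2):dx=+7,dy=+10->C; (1,3):dx=+9,dy=+4->C; (1,4):dx=+2,dy=+13->C; (1,5):dx=+3,dy=+6->C
  (1,6):dx=+8,dy=+11->C; (1,7):dx=+5,dy=+8->C; (1,8):dx=+1,dy=+2->C; (2,3):dx=+2,dy=-6->D
  (2,4):dx=-5,dy=+3->D; (2,5):dx=-4,dy=-4->C; (2,6):dx=+1,dy=+1->C; (2,7):dx=-2,dy=-2->C
  (2,8):dx=-6,dy=-8->C; (3,4):dx=-7,dy=+9->D; (3,5):dx=-6,dy=+2->D; (3,6):dx=-1,dy=+7->D
  (3,7):dx=-4,dy=+4->D; (3,8):dx=-8,dy=-2->C; (4,5):dx=+1,dy=-7->D; (4,6):dx=+6,dy=-2->D
  (4,7):dx=+3,dy=-5->D; (4,8):dx=-1,dy=-11->C; (5,6):dx=+5,dy=+5->C; (5,7):dx=+2,dy=+2->C
  (5,8):dx=-2,dy=-4->C; (6,7):dx=-3,dy=-3->C; (6,8):dx=-7,dy=-9->C; (7,8):dx=-4,dy=-6->C
Step 2: C = 19, D = 9, total pairs = 28.
Step 3: tau = (C - D)/(n(n-1)/2) = (19 - 9)/28 = 0.357143.
Step 4: Exact two-sided p-value (enumerate n! = 40320 permutations of y under H0): p = 0.275099.
Step 5: alpha = 0.1. fail to reject H0.

tau_b = 0.3571 (C=19, D=9), p = 0.275099, fail to reject H0.


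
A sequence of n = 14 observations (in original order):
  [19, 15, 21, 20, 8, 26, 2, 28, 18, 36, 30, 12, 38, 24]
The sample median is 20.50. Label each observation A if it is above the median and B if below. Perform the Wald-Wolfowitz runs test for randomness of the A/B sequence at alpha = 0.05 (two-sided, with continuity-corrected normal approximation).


Step 1: Compute median = 20.50; label A = above, B = below.
Labels in order: BBABBABABAABAA  (n_A = 7, n_B = 7)
Step 2: Count runs R = 10.
Step 3: Under H0 (random ordering), E[R] = 2*n_A*n_B/(n_A+n_B) + 1 = 2*7*7/14 + 1 = 8.0000.
        Var[R] = 2*n_A*n_B*(2*n_A*n_B - n_A - n_B) / ((n_A+n_B)^2 * (n_A+n_B-1)) = 8232/2548 = 3.2308.
        SD[R] = 1.7974.
Step 4: Continuity-corrected z = (R - 0.5 - E[R]) / SD[R] = (10 - 0.5 - 8.0000) / 1.7974 = 0.8345.
Step 5: Two-sided p-value via normal approximation = 2*(1 - Phi(|z|)) = 0.403986.
Step 6: alpha = 0.05. fail to reject H0.

R = 10, z = 0.8345, p = 0.403986, fail to reject H0.


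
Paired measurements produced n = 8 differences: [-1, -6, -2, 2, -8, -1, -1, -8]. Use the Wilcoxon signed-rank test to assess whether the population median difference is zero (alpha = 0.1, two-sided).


Step 1: Drop any zero differences (none here) and take |d_i|.
|d| = [1, 6, 2, 2, 8, 1, 1, 8]
Step 2: Midrank |d_i| (ties get averaged ranks).
ranks: |1|->2, |6|->6, |2|->4.5, |2|->4.5, |8|->7.5, |1|->2, |1|->2, |8|->7.5
Step 3: Attach original signs; sum ranks with positive sign and with negative sign.
W+ = 4.5 = 4.5
W- = 2 + 6 + 4.5 + 7.5 + 2 + 2 + 7.5 = 31.5
(Check: W+ + W- = 36 should equal n(n+1)/2 = 36.)
Step 4: Test statistic W = min(W+, W-) = 4.5.
Step 5: Ties in |d|, so use the tie-corrected normal approximation.
        E[W] = n(n+1)/4 = 8*9/4 = 18.
        Tie groups: |d|=1 (t=3), |d|=2 (t=2), |d|=8 (t=2); sum(t^3 - t) = 36.
        Var[W] = n(n+1)(2n+1)/24 - sum(t^3-t)/48 = 1224/24 - 36/48 = 50.25.
        z = (W - E[W]) / sqrt(Var[W]) = (4.5 - 18) / 7.0887 = -1.9044.
        Two-sided p = 2*Phi(z) = 0.056854.
Step 6: alpha = 0.1. reject H0.

W+ = 4.5, W- = 31.5, W = min = 4.5, p = 0.056854, reject H0.


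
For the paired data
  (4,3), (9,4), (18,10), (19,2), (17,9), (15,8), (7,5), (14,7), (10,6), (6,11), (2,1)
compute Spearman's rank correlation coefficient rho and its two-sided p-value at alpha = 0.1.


Step 1: Rank x and y separately (midranks; no ties here).
rank(x): 4->2, 9->5, 18->10, 19->11, 17->9, 15->8, 7->4, 14->7, 10->6, 6->3, 2->1
rank(y): 3->3, 4->4, 10->10, 2->2, 9->9, 8->8, 5->5, 7->7, 6->6, 11->11, 1->1
Step 2: d_i = R_x(i) - R_y(i); compute d_i^2.
  (2-3)^2=1, (5-4)^2=1, (10-10)^2=0, (11-2)^2=81, (9-9)^2=0, (8-8)^2=0, (4-5)^2=1, (7-7)^2=0, (6-6)^2=0, (3-11)^2=64, (1-1)^2=0
sum(d^2) = 148.
Step 3: rho = 1 - 6*148 / (11*(11^2 - 1)) = 1 - 888/1320 = 0.327273.
Step 4: Under H0, t = rho * sqrt((n-2)/(1-rho^2)) = 1.0390 ~ t(9).
Step 5: Two-sided p-value from the t-distribution with 9 df = 0.325895.
Step 6: alpha = 0.1. fail to reject H0.

rho = 0.3273, p = 0.325895, fail to reject H0 at alpha = 0.1.


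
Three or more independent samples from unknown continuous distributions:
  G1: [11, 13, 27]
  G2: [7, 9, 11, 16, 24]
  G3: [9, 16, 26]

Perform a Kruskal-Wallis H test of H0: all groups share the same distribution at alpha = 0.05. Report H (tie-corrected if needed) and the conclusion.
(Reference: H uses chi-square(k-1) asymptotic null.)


Step 1: Combine all N = 11 observations and assign midranks.
sorted (value, group, rank): (7,G2,1), (9,G2,2.5), (9,G3,2.5), (11,G1,4.5), (11,G2,4.5), (13,G1,6), (16,G2,7.5), (16,G3,7.5), (24,G2,9), (26,G3,10), (27,G1,11)
Step 2: Sum ranks within each group.
R_1 = 21.5 (n_1 = 3)
R_2 = 24.5 (n_2 = 5)
R_3 = 20 (n_3 = 3)
Step 3: H = 12/(N(N+1)) * sum(R_i^2/n_i) - 3(N+1)
     = 12/(11*12) * (21.5^2/3 + 24.5^2/5 + 20^2/3) - 3*12
     = 0.090909 * 407.467 - 36
     = 1.042424.
Step 4: Ties present; correction factor C = 1 - 18/(11^3 - 11) = 0.986364. Corrected H = 1.042424 / 0.986364 = 1.056836.
Step 5: Under H0, H ~ chi^2(2); p-value = 0.589537.
Step 6: alpha = 0.05. fail to reject H0.

H = 1.0568, df = 2, p = 0.589537, fail to reject H0.


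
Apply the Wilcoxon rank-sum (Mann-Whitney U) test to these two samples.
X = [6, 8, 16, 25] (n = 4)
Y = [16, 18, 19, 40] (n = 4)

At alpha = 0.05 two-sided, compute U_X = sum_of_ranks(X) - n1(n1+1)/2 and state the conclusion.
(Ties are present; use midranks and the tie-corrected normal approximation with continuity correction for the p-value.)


Step 1: Combine and sort all 8 observations; assign midranks.
sorted (value, group): (6,X), (8,X), (16,X), (16,Y), (18,Y), (19,Y), (25,X), (40,Y)
ranks: 6->1, 8->2, 16->3.5, 16->3.5, 18->5, 19->6, 25->7, 40->8
Step 2: Rank sum for X: R1 = 1 + 2 + 3.5 + 7 = 13.5.
Step 3: U_X = R1 - n1(n1+1)/2 = 13.5 - 4*5/2 = 13.5 - 10 = 3.5.
       U_Y = n1*n2 - U_X = 16 - 3.5 = 12.5.
Step 4: Ties are present, so use the tie-corrected normal approximation (with continuity correction) for the p-value.
Step 5: p-value = 0.245383; compare to alpha = 0.05. fail to reject H0.

U_X = 3.5, p = 0.245383, fail to reject H0 at alpha = 0.05.


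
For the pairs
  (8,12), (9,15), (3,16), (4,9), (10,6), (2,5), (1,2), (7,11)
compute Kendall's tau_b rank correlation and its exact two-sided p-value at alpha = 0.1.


Step 1: Enumerate the 28 unordered pairs (i,j) with i<j and classify each by sign(x_j-x_i) * sign(y_j-y_i).
  (1,2):dx=+1,dy=+3->C; (1,3):dx=-5,dy=+4->D; (1,4):dx=-4,dy=-3->C; (1,5):dx=+2,dy=-6->D
  (1,6):dx=-6,dy=-7->C; (1,7):dx=-7,dy=-10->C; (1,8):dx=-1,dy=-1->C; (2,3):dx=-6,dy=+1->D
  (2,4):dx=-5,dy=-6->C; (2,5):dx=+1,dy=-9->D; (2,6):dx=-7,dy=-10->C; (2,7):dx=-8,dy=-13->C
  (2,8):dx=-2,dy=-4->C; (3,4):dx=+1,dy=-7->D; (3,5):dx=+7,dy=-10->D; (3,6):dx=-1,dy=-11->C
  (3,7):dx=-2,dy=-14->C; (3,8):dx=+4,dy=-5->D; (4,5):dx=+6,dy=-3->D; (4,6):dx=-2,dy=-4->C
  (4,7):dx=-3,dy=-7->C; (4,8):dx=+3,dy=+2->C; (5,6):dx=-8,dy=-1->C; (5,7):dx=-9,dy=-4->C
  (5,8):dx=-3,dy=+5->D; (6,7):dx=-1,dy=-3->C; (6,8):dx=+5,dy=+6->C; (7,8):dx=+6,dy=+9->C
Step 2: C = 19, D = 9, total pairs = 28.
Step 3: tau = (C - D)/(n(n-1)/2) = (19 - 9)/28 = 0.357143.
Step 4: Exact two-sided p-value (enumerate n! = 40320 permutations of y under H0): p = 0.275099.
Step 5: alpha = 0.1. fail to reject H0.

tau_b = 0.3571 (C=19, D=9), p = 0.275099, fail to reject H0.


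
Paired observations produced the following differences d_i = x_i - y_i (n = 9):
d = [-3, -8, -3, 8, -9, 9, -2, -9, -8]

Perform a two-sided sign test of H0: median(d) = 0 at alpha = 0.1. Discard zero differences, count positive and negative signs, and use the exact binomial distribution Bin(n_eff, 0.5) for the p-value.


Step 1: Discard zero differences. Original n = 9; n_eff = number of nonzero differences = 9.
Nonzero differences (with sign): -3, -8, -3, +8, -9, +9, -2, -9, -8
Step 2: Count signs: positive = 2, negative = 7.
Step 3: Under H0: P(positive) = 0.5, so the number of positives S ~ Bin(9, 0.5).
Step 4: Two-sided exact p-value = sum of Bin(9,0.5) probabilities at or below the observed probability = 0.179688.
Step 5: alpha = 0.1. fail to reject H0.

n_eff = 9, pos = 2, neg = 7, p = 0.179688, fail to reject H0.


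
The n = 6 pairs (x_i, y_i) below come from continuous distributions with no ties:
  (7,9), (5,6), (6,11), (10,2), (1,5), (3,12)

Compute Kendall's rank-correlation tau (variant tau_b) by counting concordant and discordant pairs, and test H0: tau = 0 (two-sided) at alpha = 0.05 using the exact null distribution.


Step 1: Enumerate the 15 unordered pairs (i,j) with i<j and classify each by sign(x_j-x_i) * sign(y_j-y_i).
  (1,2):dx=-2,dy=-3->C; (1,3):dx=-1,dy=+2->D; (1,4):dx=+3,dy=-7->D; (1,5):dx=-6,dy=-4->C
  (1,6):dx=-4,dy=+3->D; (2,3):dx=+1,dy=+5->C; (2,4):dx=+5,dy=-4->D; (2,5):dx=-4,dy=-1->C
  (2,6):dx=-2,dy=+6->D; (3,4):dx=+4,dy=-9->D; (3,5):dx=-5,dy=-6->C; (3,6):dx=-3,dy=+1->D
  (4,5):dx=-9,dy=+3->D; (4,6):dx=-7,dy=+10->D; (5,6):dx=+2,dy=+7->C
Step 2: C = 6, D = 9, total pairs = 15.
Step 3: tau = (C - D)/(n(n-1)/2) = (6 - 9)/15 = -0.200000.
Step 4: Exact two-sided p-value (enumerate n! = 720 permutations of y under H0): p = 0.719444.
Step 5: alpha = 0.05. fail to reject H0.

tau_b = -0.2000 (C=6, D=9), p = 0.719444, fail to reject H0.


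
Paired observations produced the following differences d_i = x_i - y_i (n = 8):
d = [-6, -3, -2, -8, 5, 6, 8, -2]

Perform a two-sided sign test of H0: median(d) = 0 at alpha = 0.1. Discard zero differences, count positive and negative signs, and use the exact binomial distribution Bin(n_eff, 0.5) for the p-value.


Step 1: Discard zero differences. Original n = 8; n_eff = number of nonzero differences = 8.
Nonzero differences (with sign): -6, -3, -2, -8, +5, +6, +8, -2
Step 2: Count signs: positive = 3, negative = 5.
Step 3: Under H0: P(positive) = 0.5, so the number of positives S ~ Bin(8, 0.5).
Step 4: Two-sided exact p-value = sum of Bin(8,0.5) probabilities at or below the observed probability = 0.726562.
Step 5: alpha = 0.1. fail to reject H0.

n_eff = 8, pos = 3, neg = 5, p = 0.726562, fail to reject H0.


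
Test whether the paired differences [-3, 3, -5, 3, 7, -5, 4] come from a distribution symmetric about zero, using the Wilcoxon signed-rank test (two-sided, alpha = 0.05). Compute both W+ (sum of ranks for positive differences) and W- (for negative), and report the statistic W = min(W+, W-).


Step 1: Drop any zero differences (none here) and take |d_i|.
|d| = [3, 3, 5, 3, 7, 5, 4]
Step 2: Midrank |d_i| (ties get averaged ranks).
ranks: |3|->2, |3|->2, |5|->5.5, |3|->2, |7|->7, |5|->5.5, |4|->4
Step 3: Attach original signs; sum ranks with positive sign and with negative sign.
W+ = 2 + 2 + 7 + 4 = 15
W- = 2 + 5.5 + 5.5 = 13
(Check: W+ + W- = 28 should equal n(n+1)/2 = 28.)
Step 4: Test statistic W = min(W+, W-) = 13.
Step 5: Ties in |d|, so use the tie-corrected normal approximation.
        E[W] = n(n+1)/4 = 7*8/4 = 14.
        Tie groups: |d|=3 (t=3), |d|=5 (t=2); sum(t^3 - t) = 30.
        Var[W] = n(n+1)(2n+1)/24 - sum(t^3-t)/48 = 840/24 - 30/48 = 34.375.
        z = (W - E[W]) / sqrt(Var[W]) = (13 - 14) / 5.8630 = -0.1706.
        Two-sided p = 2*Phi(z) = 0.864569.
Step 6: alpha = 0.05. fail to reject H0.

W+ = 15, W- = 13, W = min = 13, p = 0.864569, fail to reject H0.


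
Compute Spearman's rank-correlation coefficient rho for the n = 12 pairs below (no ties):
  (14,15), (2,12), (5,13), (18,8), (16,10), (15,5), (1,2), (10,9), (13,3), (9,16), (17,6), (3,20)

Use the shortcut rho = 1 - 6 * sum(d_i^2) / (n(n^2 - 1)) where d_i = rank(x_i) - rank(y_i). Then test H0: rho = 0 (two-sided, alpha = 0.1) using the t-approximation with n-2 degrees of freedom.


Step 1: Rank x and y separately (midranks; no ties here).
rank(x): 14->8, 2->2, 5->4, 18->12, 16->10, 15->9, 1->1, 10->6, 13->7, 9->5, 17->11, 3->3
rank(y): 15->10, 12->8, 13->9, 8->5, 10->7, 5->3, 2->1, 9->6, 3->2, 16->11, 6->4, 20->12
Step 2: d_i = R_x(i) - R_y(i); compute d_i^2.
  (8-10)^2=4, (2-8)^2=36, (4-9)^2=25, (12-5)^2=49, (10-7)^2=9, (9-3)^2=36, (1-1)^2=0, (6-6)^2=0, (7-2)^2=25, (5-11)^2=36, (11-4)^2=49, (3-12)^2=81
sum(d^2) = 350.
Step 3: rho = 1 - 6*350 / (12*(12^2 - 1)) = 1 - 2100/1716 = -0.223776.
Step 4: Under H0, t = rho * sqrt((n-2)/(1-rho^2)) = -0.7261 ~ t(10).
Step 5: Two-sided p-value from the t-distribution with 10 df = 0.484452.
Step 6: alpha = 0.1. fail to reject H0.

rho = -0.2238, p = 0.484452, fail to reject H0 at alpha = 0.1.


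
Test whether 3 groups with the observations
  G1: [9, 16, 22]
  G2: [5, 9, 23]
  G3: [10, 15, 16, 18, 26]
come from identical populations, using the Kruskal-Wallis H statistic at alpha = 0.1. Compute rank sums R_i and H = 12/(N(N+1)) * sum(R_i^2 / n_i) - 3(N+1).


Step 1: Combine all N = 11 observations and assign midranks.
sorted (value, group, rank): (5,G2,1), (9,G1,2.5), (9,G2,2.5), (10,G3,4), (15,G3,5), (16,G1,6.5), (16,G3,6.5), (18,G3,8), (22,G1,9), (23,G2,10), (26,G3,11)
Step 2: Sum ranks within each group.
R_1 = 18 (n_1 = 3)
R_2 = 13.5 (n_2 = 3)
R_3 = 34.5 (n_3 = 5)
Step 3: H = 12/(N(N+1)) * sum(R_i^2/n_i) - 3(N+1)
     = 12/(11*12) * (18^2/3 + 13.5^2/3 + 34.5^2/5) - 3*12
     = 0.090909 * 406.8 - 36
     = 0.981818.
Step 4: Ties present; correction factor C = 1 - 12/(11^3 - 11) = 0.990909. Corrected H = 0.981818 / 0.990909 = 0.990826.
Step 5: Under H0, H ~ chi^2(2); p-value = 0.609319.
Step 6: alpha = 0.1. fail to reject H0.

H = 0.9908, df = 2, p = 0.609319, fail to reject H0.


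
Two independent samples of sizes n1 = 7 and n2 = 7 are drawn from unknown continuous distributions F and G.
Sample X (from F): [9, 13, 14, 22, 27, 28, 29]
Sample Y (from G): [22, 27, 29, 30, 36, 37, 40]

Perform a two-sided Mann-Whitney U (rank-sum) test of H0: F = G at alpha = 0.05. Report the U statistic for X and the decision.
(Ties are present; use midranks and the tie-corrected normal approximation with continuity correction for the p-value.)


Step 1: Combine and sort all 14 observations; assign midranks.
sorted (value, group): (9,X), (13,X), (14,X), (22,X), (22,Y), (27,X), (27,Y), (28,X), (29,X), (29,Y), (30,Y), (36,Y), (37,Y), (40,Y)
ranks: 9->1, 13->2, 14->3, 22->4.5, 22->4.5, 27->6.5, 27->6.5, 28->8, 29->9.5, 29->9.5, 30->11, 36->12, 37->13, 40->14
Step 2: Rank sum for X: R1 = 1 + 2 + 3 + 4.5 + 6.5 + 8 + 9.5 = 34.5.
Step 3: U_X = R1 - n1(n1+1)/2 = 34.5 - 7*8/2 = 34.5 - 28 = 6.5.
       U_Y = n1*n2 - U_X = 49 - 6.5 = 42.5.
Step 4: Ties are present, so use the tie-corrected normal approximation (with continuity correction) for the p-value.
Step 5: p-value = 0.024866; compare to alpha = 0.05. reject H0.

U_X = 6.5, p = 0.024866, reject H0 at alpha = 0.05.


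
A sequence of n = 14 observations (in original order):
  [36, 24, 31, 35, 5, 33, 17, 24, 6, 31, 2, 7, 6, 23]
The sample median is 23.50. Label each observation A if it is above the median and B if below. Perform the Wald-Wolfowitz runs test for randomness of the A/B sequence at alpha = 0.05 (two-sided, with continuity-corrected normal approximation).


Step 1: Compute median = 23.50; label A = above, B = below.
Labels in order: AAAABABABABBBB  (n_A = 7, n_B = 7)
Step 2: Count runs R = 8.
Step 3: Under H0 (random ordering), E[R] = 2*n_A*n_B/(n_A+n_B) + 1 = 2*7*7/14 + 1 = 8.0000.
        Var[R] = 2*n_A*n_B*(2*n_A*n_B - n_A - n_B) / ((n_A+n_B)^2 * (n_A+n_B-1)) = 8232/2548 = 3.2308.
        SD[R] = 1.7974.
Step 4: R = E[R], so z = 0 with no continuity correction.
Step 5: Two-sided p-value via normal approximation = 2*(1 - Phi(|z|)) = 1.000000.
Step 6: alpha = 0.05. fail to reject H0.

R = 8, z = 0.0000, p = 1.000000, fail to reject H0.


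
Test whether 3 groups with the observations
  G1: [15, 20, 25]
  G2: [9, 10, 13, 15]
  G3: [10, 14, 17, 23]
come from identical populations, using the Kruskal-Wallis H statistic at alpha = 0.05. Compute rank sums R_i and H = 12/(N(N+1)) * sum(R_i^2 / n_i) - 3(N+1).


Step 1: Combine all N = 11 observations and assign midranks.
sorted (value, group, rank): (9,G2,1), (10,G2,2.5), (10,G3,2.5), (13,G2,4), (14,G3,5), (15,G1,6.5), (15,G2,6.5), (17,G3,8), (20,G1,9), (23,G3,10), (25,G1,11)
Step 2: Sum ranks within each group.
R_1 = 26.5 (n_1 = 3)
R_2 = 14 (n_2 = 4)
R_3 = 25.5 (n_3 = 4)
Step 3: H = 12/(N(N+1)) * sum(R_i^2/n_i) - 3(N+1)
     = 12/(11*12) * (26.5^2/3 + 14^2/4 + 25.5^2/4) - 3*12
     = 0.090909 * 445.646 - 36
     = 4.513258.
Step 4: Ties present; correction factor C = 1 - 12/(11^3 - 11) = 0.990909. Corrected H = 4.513258 / 0.990909 = 4.554664.
Step 5: Under H0, H ~ chi^2(2); p-value = 0.102557.
Step 6: alpha = 0.05. fail to reject H0.

H = 4.5547, df = 2, p = 0.102557, fail to reject H0.


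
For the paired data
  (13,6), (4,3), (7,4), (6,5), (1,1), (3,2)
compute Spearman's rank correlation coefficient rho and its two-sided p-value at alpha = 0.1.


Step 1: Rank x and y separately (midranks; no ties here).
rank(x): 13->6, 4->3, 7->5, 6->4, 1->1, 3->2
rank(y): 6->6, 3->3, 4->4, 5->5, 1->1, 2->2
Step 2: d_i = R_x(i) - R_y(i); compute d_i^2.
  (6-6)^2=0, (3-3)^2=0, (5-4)^2=1, (4-5)^2=1, (1-1)^2=0, (2-2)^2=0
sum(d^2) = 2.
Step 3: rho = 1 - 6*2 / (6*(6^2 - 1)) = 1 - 12/210 = 0.942857.
Step 4: Under H0, t = rho * sqrt((n-2)/(1-rho^2)) = 5.6595 ~ t(4).
Step 5: Two-sided p-value from the t-distribution with 4 df = 0.004805.
Step 6: alpha = 0.1. reject H0.

rho = 0.9429, p = 0.004805, reject H0 at alpha = 0.1.


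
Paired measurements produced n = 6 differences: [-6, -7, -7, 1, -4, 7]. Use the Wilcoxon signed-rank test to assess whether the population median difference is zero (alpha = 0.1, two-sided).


Step 1: Drop any zero differences (none here) and take |d_i|.
|d| = [6, 7, 7, 1, 4, 7]
Step 2: Midrank |d_i| (ties get averaged ranks).
ranks: |6|->3, |7|->5, |7|->5, |1|->1, |4|->2, |7|->5
Step 3: Attach original signs; sum ranks with positive sign and with negative sign.
W+ = 1 + 5 = 6
W- = 3 + 5 + 5 + 2 = 15
(Check: W+ + W- = 21 should equal n(n+1)/2 = 21.)
Step 4: Test statistic W = min(W+, W-) = 6.
Step 5: Ties in |d|, so use the tie-corrected normal approximation.
        E[W] = n(n+1)/4 = 6*7/4 = 10.5.
        Tie groups: |d|=7 (t=3); sum(t^3 - t) = 24.
        Var[W] = n(n+1)(2n+1)/24 - sum(t^3-t)/48 = 546/24 - 24/48 = 22.25.
        z = (W - E[W]) / sqrt(Var[W]) = (6 - 10.5) / 4.7170 = -0.9540.
        Two-sided p = 2*Phi(z) = 0.340085.
Step 6: alpha = 0.1. fail to reject H0.

W+ = 6, W- = 15, W = min = 6, p = 0.340085, fail to reject H0.


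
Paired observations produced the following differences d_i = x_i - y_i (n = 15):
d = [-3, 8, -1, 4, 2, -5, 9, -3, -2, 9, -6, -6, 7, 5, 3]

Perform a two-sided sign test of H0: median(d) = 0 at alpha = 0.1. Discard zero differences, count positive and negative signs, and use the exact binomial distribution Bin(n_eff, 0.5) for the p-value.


Step 1: Discard zero differences. Original n = 15; n_eff = number of nonzero differences = 15.
Nonzero differences (with sign): -3, +8, -1, +4, +2, -5, +9, -3, -2, +9, -6, -6, +7, +5, +3
Step 2: Count signs: positive = 8, negative = 7.
Step 3: Under H0: P(positive) = 0.5, so the number of positives S ~ Bin(15, 0.5).
Step 4: Two-sided exact p-value = sum of Bin(15,0.5) probabilities at or below the observed probability = 1.000000.
Step 5: alpha = 0.1. fail to reject H0.

n_eff = 15, pos = 8, neg = 7, p = 1.000000, fail to reject H0.


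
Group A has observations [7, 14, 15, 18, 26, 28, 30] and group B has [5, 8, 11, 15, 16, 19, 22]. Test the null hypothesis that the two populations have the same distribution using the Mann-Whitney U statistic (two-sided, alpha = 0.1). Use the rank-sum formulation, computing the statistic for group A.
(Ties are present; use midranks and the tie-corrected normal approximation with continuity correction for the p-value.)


Step 1: Combine and sort all 14 observations; assign midranks.
sorted (value, group): (5,Y), (7,X), (8,Y), (11,Y), (14,X), (15,X), (15,Y), (16,Y), (18,X), (19,Y), (22,Y), (26,X), (28,X), (30,X)
ranks: 5->1, 7->2, 8->3, 11->4, 14->5, 15->6.5, 15->6.5, 16->8, 18->9, 19->10, 22->11, 26->12, 28->13, 30->14
Step 2: Rank sum for X: R1 = 2 + 5 + 6.5 + 9 + 12 + 13 + 14 = 61.5.
Step 3: U_X = R1 - n1(n1+1)/2 = 61.5 - 7*8/2 = 61.5 - 28 = 33.5.
       U_Y = n1*n2 - U_X = 49 - 33.5 = 15.5.
Step 4: Ties are present, so use the tie-corrected normal approximation (with continuity correction) for the p-value.
Step 5: p-value = 0.276911; compare to alpha = 0.1. fail to reject H0.

U_X = 33.5, p = 0.276911, fail to reject H0 at alpha = 0.1.


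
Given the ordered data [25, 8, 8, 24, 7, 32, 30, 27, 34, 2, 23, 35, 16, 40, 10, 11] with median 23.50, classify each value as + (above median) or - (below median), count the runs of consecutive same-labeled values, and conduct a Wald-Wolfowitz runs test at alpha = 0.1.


Step 1: Compute median = 23.50; label A = above, B = below.
Labels in order: ABBABAAAABBABABB  (n_A = 8, n_B = 8)
Step 2: Count runs R = 10.
Step 3: Under H0 (random ordering), E[R] = 2*n_A*n_B/(n_A+n_B) + 1 = 2*8*8/16 + 1 = 9.0000.
        Var[R] = 2*n_A*n_B*(2*n_A*n_B - n_A - n_B) / ((n_A+n_B)^2 * (n_A+n_B-1)) = 14336/3840 = 3.7333.
        SD[R] = 1.9322.
Step 4: Continuity-corrected z = (R - 0.5 - E[R]) / SD[R] = (10 - 0.5 - 9.0000) / 1.9322 = 0.2588.
Step 5: Two-sided p-value via normal approximation = 2*(1 - Phi(|z|)) = 0.795809.
Step 6: alpha = 0.1. fail to reject H0.

R = 10, z = 0.2588, p = 0.795809, fail to reject H0.


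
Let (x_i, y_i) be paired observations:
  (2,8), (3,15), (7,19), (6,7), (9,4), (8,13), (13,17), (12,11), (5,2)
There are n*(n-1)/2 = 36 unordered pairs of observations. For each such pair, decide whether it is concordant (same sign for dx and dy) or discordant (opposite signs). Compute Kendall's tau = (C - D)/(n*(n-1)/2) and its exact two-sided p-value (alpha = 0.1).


Step 1: Enumerate the 36 unordered pairs (i,j) with i<j and classify each by sign(x_j-x_i) * sign(y_j-y_i).
  (1,2):dx=+1,dy=+7->C; (1,3):dx=+5,dy=+11->C; (1,4):dx=+4,dy=-1->D; (1,5):dx=+7,dy=-4->D
  (1,6):dx=+6,dy=+5->C; (1,7):dx=+11,dy=+9->C; (1,8):dx=+10,dy=+3->C; (1,9):dx=+3,dy=-6->D
  (2,3):dx=+4,dy=+4->C; (2,4):dx=+3,dy=-8->D; (2,5):dx=+6,dy=-11->D; (2,6):dx=+5,dy=-2->D
  (2,7):dx=+10,dy=+2->C; (2,8):dx=+9,dy=-4->D; (2,9):dx=+2,dy=-13->D; (3,4):dx=-1,dy=-12->C
  (3,5):dx=+2,dy=-15->D; (3,6):dx=+1,dy=-6->D; (3,7):dx=+6,dy=-2->D; (3,8):dx=+5,dy=-8->D
  (3,9):dx=-2,dy=-17->C; (4,5):dx=+3,dy=-3->D; (4,6):dx=+2,dy=+6->C; (4,7):dx=+7,dy=+10->C
  (4,8):dx=+6,dy=+4->C; (4,9):dx=-1,dy=-5->C; (5,6):dx=-1,dy=+9->D; (5,7):dx=+4,dy=+13->C
  (5,8):dx=+3,dy=+7->C; (5,9):dx=-4,dy=-2->C; (6,7):dx=+5,dy=+4->C; (6,8):dx=+4,dy=-2->D
  (6,9):dx=-3,dy=-11->C; (7,8):dx=-1,dy=-6->C; (7,9):dx=-8,dy=-15->C; (8,9):dx=-7,dy=-9->C
Step 2: C = 21, D = 15, total pairs = 36.
Step 3: tau = (C - D)/(n(n-1)/2) = (21 - 15)/36 = 0.166667.
Step 4: Exact two-sided p-value (enumerate n! = 362880 permutations of y under H0): p = 0.612202.
Step 5: alpha = 0.1. fail to reject H0.

tau_b = 0.1667 (C=21, D=15), p = 0.612202, fail to reject H0.


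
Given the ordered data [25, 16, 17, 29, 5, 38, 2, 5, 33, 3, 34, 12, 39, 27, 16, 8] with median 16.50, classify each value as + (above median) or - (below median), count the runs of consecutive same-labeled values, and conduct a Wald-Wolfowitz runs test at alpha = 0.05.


Step 1: Compute median = 16.50; label A = above, B = below.
Labels in order: ABAABABBABABAABB  (n_A = 8, n_B = 8)
Step 2: Count runs R = 12.
Step 3: Under H0 (random ordering), E[R] = 2*n_A*n_B/(n_A+n_B) + 1 = 2*8*8/16 + 1 = 9.0000.
        Var[R] = 2*n_A*n_B*(2*n_A*n_B - n_A - n_B) / ((n_A+n_B)^2 * (n_A+n_B-1)) = 14336/3840 = 3.7333.
        SD[R] = 1.9322.
Step 4: Continuity-corrected z = (R - 0.5 - E[R]) / SD[R] = (12 - 0.5 - 9.0000) / 1.9322 = 1.2939.
Step 5: Two-sided p-value via normal approximation = 2*(1 - Phi(|z|)) = 0.195709.
Step 6: alpha = 0.05. fail to reject H0.

R = 12, z = 1.2939, p = 0.195709, fail to reject H0.


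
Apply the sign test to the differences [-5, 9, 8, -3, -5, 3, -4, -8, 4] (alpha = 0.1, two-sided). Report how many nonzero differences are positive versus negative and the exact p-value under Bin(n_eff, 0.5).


Step 1: Discard zero differences. Original n = 9; n_eff = number of nonzero differences = 9.
Nonzero differences (with sign): -5, +9, +8, -3, -5, +3, -4, -8, +4
Step 2: Count signs: positive = 4, negative = 5.
Step 3: Under H0: P(positive) = 0.5, so the number of positives S ~ Bin(9, 0.5).
Step 4: Two-sided exact p-value = sum of Bin(9,0.5) probabilities at or below the observed probability = 1.000000.
Step 5: alpha = 0.1. fail to reject H0.

n_eff = 9, pos = 4, neg = 5, p = 1.000000, fail to reject H0.


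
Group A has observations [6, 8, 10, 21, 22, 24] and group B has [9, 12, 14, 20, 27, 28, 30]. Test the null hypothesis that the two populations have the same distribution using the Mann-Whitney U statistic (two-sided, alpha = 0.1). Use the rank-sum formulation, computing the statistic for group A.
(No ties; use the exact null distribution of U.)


Step 1: Combine and sort all 13 observations; assign midranks.
sorted (value, group): (6,X), (8,X), (9,Y), (10,X), (12,Y), (14,Y), (20,Y), (21,X), (22,X), (24,X), (27,Y), (28,Y), (30,Y)
ranks: 6->1, 8->2, 9->3, 10->4, 12->5, 14->6, 20->7, 21->8, 22->9, 24->10, 27->11, 28->12, 30->13
Step 2: Rank sum for X: R1 = 1 + 2 + 4 + 8 + 9 + 10 = 34.
Step 3: U_X = R1 - n1(n1+1)/2 = 34 - 6*7/2 = 34 - 21 = 13.
       U_Y = n1*n2 - U_X = 42 - 13 = 29.
Step 4: No ties, so the exact null distribution of U (based on enumerating the C(13,6) = 1716 equally likely rank assignments) gives the two-sided p-value.
Step 5: p-value = 0.294872; compare to alpha = 0.1. fail to reject H0.

U_X = 13, p = 0.294872, fail to reject H0 at alpha = 0.1.


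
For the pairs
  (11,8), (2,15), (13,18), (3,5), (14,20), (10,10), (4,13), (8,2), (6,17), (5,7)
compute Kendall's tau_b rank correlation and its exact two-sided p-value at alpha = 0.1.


Step 1: Enumerate the 45 unordered pairs (i,j) with i<j and classify each by sign(x_j-x_i) * sign(y_j-y_i).
  (1,2):dx=-9,dy=+7->D; (1,3):dx=+2,dy=+10->C; (1,4):dx=-8,dy=-3->C; (1,5):dx=+3,dy=+12->C
  (1,6):dx=-1,dy=+2->D; (1,7):dx=-7,dy=+5->D; (1,8):dx=-3,dy=-6->C; (1,9):dx=-5,dy=+9->D
  (1,10):dx=-6,dy=-1->C; (2,3):dx=+11,dy=+3->C; (2,4):dx=+1,dy=-10->D; (2,5):dx=+12,dy=+5->C
  (2,6):dx=+8,dy=-5->D; (2,7):dx=+2,dy=-2->D; (2,8):dx=+6,dy=-13->D; (2,9):dx=+4,dy=+2->C
  (2,10):dx=+3,dy=-8->D; (3,4):dx=-10,dy=-13->C; (3,5):dx=+1,dy=+2->C; (3,6):dx=-3,dy=-8->C
  (3,7):dx=-9,dy=-5->C; (3,8):dx=-5,dy=-16->C; (3,9):dx=-7,dy=-1->C; (3,10):dx=-8,dy=-11->C
  (4,5):dx=+11,dy=+15->C; (4,6):dx=+7,dy=+5->C; (4,7):dx=+1,dy=+8->C; (4,8):dx=+5,dy=-3->D
  (4,9):dx=+3,dy=+12->C; (4,10):dx=+2,dy=+2->C; (5,6):dx=-4,dy=-10->C; (5,7):dx=-10,dy=-7->C
  (5,8):dx=-6,dy=-18->C; (5,9):dx=-8,dy=-3->C; (5,10):dx=-9,dy=-13->C; (6,7):dx=-6,dy=+3->D
  (6,8):dx=-2,dy=-8->C; (6,9):dx=-4,dy=+7->D; (6,10):dx=-5,dy=-3->C; (7,8):dx=+4,dy=-11->D
  (7,9):dx=+2,dy=+4->C; (7,10):dx=+1,dy=-6->D; (8,9):dx=-2,dy=+15->D; (8,10):dx=-3,dy=+5->D
  (9,10):dx=-1,dy=-10->C
Step 2: C = 29, D = 16, total pairs = 45.
Step 3: tau = (C - D)/(n(n-1)/2) = (29 - 16)/45 = 0.288889.
Step 4: Exact two-sided p-value (enumerate n! = 3628800 permutations of y under H0): p = 0.291248.
Step 5: alpha = 0.1. fail to reject H0.

tau_b = 0.2889 (C=29, D=16), p = 0.291248, fail to reject H0.


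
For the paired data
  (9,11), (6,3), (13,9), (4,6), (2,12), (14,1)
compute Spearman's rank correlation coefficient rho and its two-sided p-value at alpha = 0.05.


Step 1: Rank x and y separately (midranks; no ties here).
rank(x): 9->4, 6->3, 13->5, 4->2, 2->1, 14->6
rank(y): 11->5, 3->2, 9->4, 6->3, 12->6, 1->1
Step 2: d_i = R_x(i) - R_y(i); compute d_i^2.
  (4-5)^2=1, (3-2)^2=1, (5-4)^2=1, (2-3)^2=1, (1-6)^2=25, (6-1)^2=25
sum(d^2) = 54.
Step 3: rho = 1 - 6*54 / (6*(6^2 - 1)) = 1 - 324/210 = -0.542857.
Step 4: Under H0, t = rho * sqrt((n-2)/(1-rho^2)) = -1.2928 ~ t(4).
Step 5: Two-sided p-value from the t-distribution with 4 df = 0.265703.
Step 6: alpha = 0.05. fail to reject H0.

rho = -0.5429, p = 0.265703, fail to reject H0 at alpha = 0.05.


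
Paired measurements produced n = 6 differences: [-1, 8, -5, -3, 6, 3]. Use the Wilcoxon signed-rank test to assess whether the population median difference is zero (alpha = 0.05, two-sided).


Step 1: Drop any zero differences (none here) and take |d_i|.
|d| = [1, 8, 5, 3, 6, 3]
Step 2: Midrank |d_i| (ties get averaged ranks).
ranks: |1|->1, |8|->6, |5|->4, |3|->2.5, |6|->5, |3|->2.5
Step 3: Attach original signs; sum ranks with positive sign and with negative sign.
W+ = 6 + 5 + 2.5 = 13.5
W- = 1 + 4 + 2.5 = 7.5
(Check: W+ + W- = 21 should equal n(n+1)/2 = 21.)
Step 4: Test statistic W = min(W+, W-) = 7.5.
Step 5: Ties in |d|, so use the tie-corrected normal approximation.
        E[W] = n(n+1)/4 = 6*7/4 = 10.5.
        Tie groups: |d|=3 (t=2); sum(t^3 - t) = 6.
        Var[W] = n(n+1)(2n+1)/24 - sum(t^3-t)/48 = 546/24 - 6/48 = 22.625.
        z = (W - E[W]) / sqrt(Var[W]) = (7.5 - 10.5) / 4.7566 = -0.6307.
        Two-sided p = 2*Phi(z) = 0.528233.
Step 6: alpha = 0.05. fail to reject H0.

W+ = 13.5, W- = 7.5, W = min = 7.5, p = 0.528233, fail to reject H0.


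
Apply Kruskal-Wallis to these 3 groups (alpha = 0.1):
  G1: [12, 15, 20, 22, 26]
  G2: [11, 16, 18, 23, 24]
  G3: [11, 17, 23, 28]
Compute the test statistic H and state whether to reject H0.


Step 1: Combine all N = 14 observations and assign midranks.
sorted (value, group, rank): (11,G2,1.5), (11,G3,1.5), (12,G1,3), (15,G1,4), (16,G2,5), (17,G3,6), (18,G2,7), (20,G1,8), (22,G1,9), (23,G2,10.5), (23,G3,10.5), (24,G2,12), (26,G1,13), (28,G3,14)
Step 2: Sum ranks within each group.
R_1 = 37 (n_1 = 5)
R_2 = 36 (n_2 = 5)
R_3 = 32 (n_3 = 4)
Step 3: H = 12/(N(N+1)) * sum(R_i^2/n_i) - 3(N+1)
     = 12/(14*15) * (37^2/5 + 36^2/5 + 32^2/4) - 3*15
     = 0.057143 * 789 - 45
     = 0.085714.
Step 4: Ties present; correction factor C = 1 - 12/(14^3 - 14) = 0.995604. Corrected H = 0.085714 / 0.995604 = 0.086093.
Step 5: Under H0, H ~ chi^2(2); p-value = 0.957867.
Step 6: alpha = 0.1. fail to reject H0.

H = 0.0861, df = 2, p = 0.957867, fail to reject H0.


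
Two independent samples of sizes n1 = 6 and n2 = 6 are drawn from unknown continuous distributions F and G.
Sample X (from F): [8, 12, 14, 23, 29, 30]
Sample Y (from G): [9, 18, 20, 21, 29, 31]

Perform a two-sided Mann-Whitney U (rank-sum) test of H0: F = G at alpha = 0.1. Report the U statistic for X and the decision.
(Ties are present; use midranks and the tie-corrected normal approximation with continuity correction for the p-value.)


Step 1: Combine and sort all 12 observations; assign midranks.
sorted (value, group): (8,X), (9,Y), (12,X), (14,X), (18,Y), (20,Y), (21,Y), (23,X), (29,X), (29,Y), (30,X), (31,Y)
ranks: 8->1, 9->2, 12->3, 14->4, 18->5, 20->6, 21->7, 23->8, 29->9.5, 29->9.5, 30->11, 31->12
Step 2: Rank sum for X: R1 = 1 + 3 + 4 + 8 + 9.5 + 11 = 36.5.
Step 3: U_X = R1 - n1(n1+1)/2 = 36.5 - 6*7/2 = 36.5 - 21 = 15.5.
       U_Y = n1*n2 - U_X = 36 - 15.5 = 20.5.
Step 4: Ties are present, so use the tie-corrected normal approximation (with continuity correction) for the p-value.
Step 5: p-value = 0.748349; compare to alpha = 0.1. fail to reject H0.

U_X = 15.5, p = 0.748349, fail to reject H0 at alpha = 0.1.
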